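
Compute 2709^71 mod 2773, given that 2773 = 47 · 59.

2155

Mod 47: 2709 ≡ 30; by Fermat, exponent reduces to 71 mod 46 = 25; 30^25 ≡ 40 (mod 47).
Mod 59: 2709 ≡ 54; by Fermat, exponent reduces to 71 mod 58 = 13; 54^13 ≡ 31 (mod 59).
Combine by CRT: x ≡ 40 (mod 47), x ≡ 31 (mod 59) ⇒ x ≡ 2155 (mod 2773).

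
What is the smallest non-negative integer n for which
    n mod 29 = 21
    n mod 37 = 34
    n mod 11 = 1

The moduli are pairwise coprime; M = 29·37·11 = 11803.
M/29 = 407; 407 ≡ 1 (mod 29), inverse 1.
M/37 = 319; 319 ≡ 23 (mod 37); 23·29 ≡ 1, so inverse 29.
M/11 = 1073; 1073 ≡ 6 (mod 11); 6·2 ≡ 1, so inverse 2.
n ≡ 21·407·1 + 34·319·29 + 1·1073·2 = 325227.
325227 mod 11803 = 6546.

6546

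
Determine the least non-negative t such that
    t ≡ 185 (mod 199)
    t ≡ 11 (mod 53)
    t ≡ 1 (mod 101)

642159

Combine the congruences pairwise.
From t ≡ 185 (mod 199) write t = 185 + 199s. Substituting into t ≡ 11 (mod 53) gives 199s ≡ 38 (mod 53), and since 40⁻¹ ≡ 4 (mod 53), s ≡ 46. Hence t ≡ 185 + 199·46 = 9339 (mod 10547).
From t ≡ 9339 (mod 10547) write t = 9339 + 10547s. Substituting into t ≡ 1 (mod 101) gives 10547s ≡ 55 (mod 101), and since 43⁻¹ ≡ 47 (mod 101), s ≡ 60. Hence t ≡ 9339 + 10547·60 = 642159 (mod 1065247).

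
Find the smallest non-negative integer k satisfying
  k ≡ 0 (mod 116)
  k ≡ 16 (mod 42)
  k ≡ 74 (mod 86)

98716

Combine the congruences pairwise.
gcd(116, 42) = 2 and 2 | (16 − 0), so the pair is consistent; merging gives k ≡ 1276 (mod 2436), where 2436 = lcm(116, 42).
gcd(2436, 86) = 2 and 2 | (74 − 1276), so the pair is consistent; merging gives k ≡ 98716 (mod 104748), where 104748 = lcm(2436, 86).
The solution is unique modulo lcm(116, 42, 86) = 104748.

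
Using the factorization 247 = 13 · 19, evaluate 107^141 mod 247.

Mod 13: 107 ≡ 3; by Fermat, exponent reduces to 141 mod 12 = 9; 3^9 ≡ 1 (mod 13).
Mod 19: 107 ≡ 12; by Fermat, exponent reduces to 141 mod 18 = 15; 12^15 ≡ 18 (mod 19).
Combine by CRT: x ≡ 1 (mod 13), x ≡ 18 (mod 19) ⇒ x ≡ 170 (mod 247).

170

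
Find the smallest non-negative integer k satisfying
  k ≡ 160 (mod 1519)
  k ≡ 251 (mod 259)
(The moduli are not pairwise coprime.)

gcd(1519, 259) = 7 and 7 | (251 − 160), so the pair is consistent; merging gives k ≡ 41173 (mod 56203), where 56203 = lcm(1519, 259).
The solution is unique modulo lcm(1519, 259) = 56203.

41173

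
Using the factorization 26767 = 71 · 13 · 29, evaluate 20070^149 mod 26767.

8197

Mod 71: 20070 ≡ 48; by Fermat, exponent reduces to 149 mod 70 = 9; 48^9 ≡ 32 (mod 71).
Mod 13: 20070 ≡ 11; by Fermat, exponent reduces to 149 mod 12 = 5; 11^5 ≡ 7 (mod 13).
Mod 29: 20070 ≡ 2; by Fermat, exponent reduces to 149 mod 28 = 9; 2^9 ≡ 19 (mod 29).
Combine by CRT: x ≡ 32 (mod 71), x ≡ 7 (mod 13), x ≡ 19 (mod 29) ⇒ x ≡ 8197 (mod 26767).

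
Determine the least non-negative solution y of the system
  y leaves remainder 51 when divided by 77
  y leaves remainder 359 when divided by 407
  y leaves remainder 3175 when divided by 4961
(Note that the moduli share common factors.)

gcd(77, 407) = 11 and 11 | (359 − 51), so the pair is consistent; merging gives y ≡ 359 (mod 2849), where 2849 = lcm(77, 407).
gcd(2849, 4961) = 11 and 11 | (3175 − 359), so the pair is consistent; merging gives y ≡ 424860 (mod 1284899), where 1284899 = lcm(2849, 4961).
The solution is unique modulo lcm(77, 407, 4961) = 1284899.

424860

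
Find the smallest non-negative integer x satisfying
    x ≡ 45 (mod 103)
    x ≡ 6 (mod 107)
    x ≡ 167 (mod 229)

From x ≡ 45 (mod 103) write x = 45 + 103t. Substituting into x ≡ 6 (mod 107) gives 103t ≡ 68 (mod 107), and since 103⁻¹ ≡ 80 (mod 107), t ≡ 90. Hence x ≡ 45 + 103·90 = 9315 (mod 11021).
From x ≡ 9315 (mod 11021) write x = 9315 + 11021t. Substituting into x ≡ 167 (mod 229) gives 11021t ≡ 12 (mod 229), and since 29⁻¹ ≡ 79 (mod 229), t ≡ 32. Hence x ≡ 9315 + 11021·32 = 361987 (mod 2523809).

361987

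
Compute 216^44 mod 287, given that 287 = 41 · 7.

127

Mod 41: 216 ≡ 11; by Fermat, exponent reduces to 44 mod 40 = 4; 11^4 ≡ 4 (mod 41).
Mod 7: 216 ≡ 6; by Fermat, exponent reduces to 44 mod 6 = 2; 6^2 ≡ 1 (mod 7).
Combine by CRT: x ≡ 4 (mod 41), x ≡ 1 (mod 7) ⇒ x ≡ 127 (mod 287).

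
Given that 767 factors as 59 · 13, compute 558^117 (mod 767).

Mod 59: 558 ≡ 27; by Fermat, exponent reduces to 117 mod 58 = 1; 27^1 ≡ 27 (mod 59).
Mod 13: 558 ≡ 12; by Fermat, exponent reduces to 117 mod 12 = 9; 12^9 ≡ 12 (mod 13).
Combine by CRT: x ≡ 27 (mod 59), x ≡ 12 (mod 13) ⇒ x ≡ 558 (mod 767).

558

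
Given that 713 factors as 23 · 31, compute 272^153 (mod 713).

339

Mod 23: 272 ≡ 19; by Fermat, exponent reduces to 153 mod 22 = 21; 19^21 ≡ 17 (mod 23).
Mod 31: 272 ≡ 24; by Fermat, exponent reduces to 153 mod 30 = 3; 24^3 ≡ 29 (mod 31).
Combine by CRT: x ≡ 17 (mod 23), x ≡ 29 (mod 31) ⇒ x ≡ 339 (mod 713).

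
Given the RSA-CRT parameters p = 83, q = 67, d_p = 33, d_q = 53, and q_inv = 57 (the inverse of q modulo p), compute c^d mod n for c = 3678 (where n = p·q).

1156

m₁ = c^(d_p) mod p: c ≡ 26 (mod 83), and 26^33 mod 83 = 77.
m₂ = c^(d_q) mod q: c ≡ 60 (mod 67), and 60^53 mod 67 = 17.
h = q_inv·(m₁ − m₂) mod p = 57·(77 − 17) mod 83 = 17.
m = m₂ + h·q = 17 + 17·67 = 1156.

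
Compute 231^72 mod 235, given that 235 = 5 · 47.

Mod 5: 231 ≡ 1; since 4 | 72, by Fermat 1^72 ≡ 1 (mod 5).
Mod 47: 231 ≡ 43; by Fermat, exponent reduces to 72 mod 46 = 26; 43^26 ≡ 17 (mod 47).
Combine by CRT: x ≡ 1 (mod 5), x ≡ 17 (mod 47) ⇒ x ≡ 111 (mod 235).

111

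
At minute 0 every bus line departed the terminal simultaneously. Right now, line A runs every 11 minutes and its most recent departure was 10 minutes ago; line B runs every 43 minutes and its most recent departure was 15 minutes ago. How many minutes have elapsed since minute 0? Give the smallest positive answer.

230

From t ≡ 10 (mod 11) write t = 10 + 11s. Substituting into t ≡ 15 (mod 43) gives 11s ≡ 5 (mod 43), and since 11⁻¹ ≡ 4 (mod 43), s ≡ 20. Hence t ≡ 10 + 11·20 = 230 (mod 473).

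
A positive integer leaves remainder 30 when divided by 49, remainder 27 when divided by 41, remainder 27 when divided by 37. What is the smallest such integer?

From x ≡ 30 (mod 49) write x = 30 + 49t. Substituting into x ≡ 27 (mod 41) gives 49t ≡ 38 (mod 41), and since 8⁻¹ ≡ 36 (mod 41), t ≡ 15. Hence x ≡ 30 + 49·15 = 765 (mod 2009).
From x ≡ 765 (mod 2009) write x = 765 + 2009t. Substituting into x ≡ 27 (mod 37) gives 2009t ≡ 2 (mod 37), and since 11⁻¹ ≡ 27 (mod 37), t ≡ 17. Hence x ≡ 765 + 2009·17 = 34918 (mod 74333).

34918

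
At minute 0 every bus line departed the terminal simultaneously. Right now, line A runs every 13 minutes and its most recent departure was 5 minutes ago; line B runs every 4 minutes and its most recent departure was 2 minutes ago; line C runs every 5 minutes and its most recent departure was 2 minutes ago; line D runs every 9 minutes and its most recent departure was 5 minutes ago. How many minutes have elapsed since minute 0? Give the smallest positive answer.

The moduli are pairwise coprime; N = 13·4·5·9 = 2340.
N/13 = 180; 180 ≡ 11 (mod 13); 11·6 ≡ 1, so inverse 6.
N/4 = 585; 585 ≡ 1 (mod 4), inverse 1.
N/5 = 468; 468 ≡ 3 (mod 5); 3·2 ≡ 1, so inverse 2.
N/9 = 260; 260 ≡ 8 (mod 9); 8·8 ≡ 1, so inverse 8.
t ≡ 5·180·6 + 2·585·1 + 2·468·2 + 5·260·8 = 18842.
18842 mod 2340 = 122.

122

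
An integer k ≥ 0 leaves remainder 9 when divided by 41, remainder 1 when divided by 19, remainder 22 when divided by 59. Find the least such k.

The moduli are pairwise coprime; N = 41·19·59 = 45961.
N/41 = 1121; 1121 ≡ 14 (mod 41); 14·3 ≡ 1, so inverse 3.
N/19 = 2419; 2419 ≡ 6 (mod 19); 6·16 ≡ 1, so inverse 16.
N/59 = 779; 779 ≡ 12 (mod 59); 12·5 ≡ 1, so inverse 5.
k ≡ 9·1121·3 + 1·2419·16 + 22·779·5 = 154661.
154661 mod 45961 = 16778.

16778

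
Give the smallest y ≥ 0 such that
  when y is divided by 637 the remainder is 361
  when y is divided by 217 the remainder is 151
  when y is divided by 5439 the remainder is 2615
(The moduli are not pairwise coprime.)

gcd(637, 217) = 7 and 7 | (151 − 361), so the pair is consistent; merging gives y ≡ 9916 (mod 19747), where 19747 = lcm(637, 217).
gcd(19747, 5439) = 49 and 49 | (2615 − 9916), so the pair is consistent; merging gives y ≡ 562832 (mod 2191917), where 2191917 = lcm(19747, 5439).
The solution is unique modulo lcm(637, 217, 5439) = 2191917.

562832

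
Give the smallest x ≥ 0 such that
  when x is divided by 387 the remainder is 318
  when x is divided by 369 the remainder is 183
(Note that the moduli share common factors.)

5349

gcd(387, 369) = 9 and 9 | (183 − 318), so the pair is consistent; merging gives x ≡ 5349 (mod 15867), where 15867 = lcm(387, 369).
The solution is unique modulo lcm(387, 369) = 15867.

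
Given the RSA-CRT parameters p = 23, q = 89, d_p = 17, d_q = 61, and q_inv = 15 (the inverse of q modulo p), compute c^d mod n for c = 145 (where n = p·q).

1951

m₁ = c^(d_p) mod p: c ≡ 7 (mod 23), and 7^17 mod 23 = 19.
m₂ = c^(d_q) mod q: c ≡ 56 (mod 89), and 56^61 mod 89 = 82.
h = q_inv·(m₁ − m₂) mod p = 15·(19 − 82) mod 23 = 21.
m = m₂ + h·q = 82 + 21·89 = 1951.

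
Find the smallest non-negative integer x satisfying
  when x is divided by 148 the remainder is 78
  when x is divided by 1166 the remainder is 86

67714

gcd(148, 1166) = 2 and 2 | (86 − 78), so the pair is consistent; merging gives x ≡ 67714 (mod 86284), where 86284 = lcm(148, 1166).
The solution is unique modulo lcm(148, 1166) = 86284.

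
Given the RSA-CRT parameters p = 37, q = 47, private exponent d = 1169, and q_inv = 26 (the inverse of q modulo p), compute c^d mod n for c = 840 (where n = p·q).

1638

d_p = d mod (p−1) = 1169 mod 36 = 17; d_q = d mod (q−1) = 19.
m₁ = c^(d_p) mod p: c ≡ 26 (mod 37), and 26^17 mod 37 = 10.
m₂ = c^(d_q) mod q: c ≡ 41 (mod 47), and 41^19 mod 47 = 40.
h = q_inv·(m₁ − m₂) mod p = 26·(10 − 40) mod 37 = 34.
m = m₂ + h·q = 40 + 34·47 = 1638.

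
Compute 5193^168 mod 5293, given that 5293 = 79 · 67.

3777

Mod 79: 5193 ≡ 58; by Fermat, exponent reduces to 168 mod 78 = 12; 58^12 ≡ 64 (mod 79).
Mod 67: 5193 ≡ 34; by Fermat, exponent reduces to 168 mod 66 = 36; 34^36 ≡ 25 (mod 67).
Combine by CRT: x ≡ 64 (mod 79), x ≡ 25 (mod 67) ⇒ x ≡ 3777 (mod 5293).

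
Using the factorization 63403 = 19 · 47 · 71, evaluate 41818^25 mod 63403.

Mod 19: 41818 ≡ 18; by Fermat, exponent reduces to 25 mod 18 = 7; 18^7 ≡ 18 (mod 19).
Mod 47: 41818 ≡ 35; 35^25 ≡ 44 (mod 47).
Mod 71: 41818 ≡ 70; 70^25 ≡ 70 (mod 71).
Combine by CRT: x ≡ 18 (mod 19), x ≡ 44 (mod 47), x ≡ 70 (mod 71) ⇒ x ≡ 36422 (mod 63403).

36422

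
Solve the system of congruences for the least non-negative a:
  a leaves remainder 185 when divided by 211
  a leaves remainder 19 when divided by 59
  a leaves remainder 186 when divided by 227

1757393

The moduli are pairwise coprime; N = 211·59·227 = 2825923.
N/211 = 13393; 13393 ≡ 100 (mod 211); 100·19 ≡ 1, so inverse 19.
N/59 = 47897; 47897 ≡ 48 (mod 59); 48·16 ≡ 1, so inverse 16.
N/227 = 12449; 12449 ≡ 191 (mod 227); 191·145 ≡ 1, so inverse 145.
a ≡ 185·13393·19 + 19·47897·16 + 186·12449·145 = 397386613.
397386613 mod 2825923 = 1757393.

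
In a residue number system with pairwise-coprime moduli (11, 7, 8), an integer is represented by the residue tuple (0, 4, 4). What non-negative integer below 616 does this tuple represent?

The moduli are pairwise coprime; N = 11·7·8 = 616.
N/11 = 56; 56 ≡ 1 (mod 11), inverse 1.
N/7 = 88; 88 ≡ 4 (mod 7); 4·2 ≡ 1, so inverse 2.
N/8 = 77; 77 ≡ 5 (mod 8); 5·5 ≡ 1, so inverse 5.
x ≡ 0·56·1 + 4·88·2 + 4·77·5 = 2244.
2244 mod 616 = 396.

396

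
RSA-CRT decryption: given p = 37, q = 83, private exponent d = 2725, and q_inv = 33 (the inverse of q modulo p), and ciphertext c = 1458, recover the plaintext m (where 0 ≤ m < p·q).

d_p = d mod (p−1) = 2725 mod 36 = 25; d_q = d mod (q−1) = 19.
m₁ = c^(d_p) mod p: c ≡ 15 (mod 37), and 15^25 mod 37 = 2.
m₂ = c^(d_q) mod q: c ≡ 47 (mod 83), and 47^19 mod 83 = 5.
h = q_inv·(m₁ − m₂) mod p = 33·(2 − 5) mod 37 = 12.
m = m₂ + h·q = 5 + 12·83 = 1001.

1001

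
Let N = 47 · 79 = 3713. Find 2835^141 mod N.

Mod 47: 2835 ≡ 15; by Fermat, exponent reduces to 141 mod 46 = 3; 15^3 ≡ 38 (mod 47).
Mod 79: 2835 ≡ 70; by Fermat, exponent reduces to 141 mod 78 = 63; 70^63 ≡ 12 (mod 79).
Combine by CRT: x ≡ 38 (mod 47), x ≡ 12 (mod 79) ⇒ x ≡ 3093 (mod 3713).

3093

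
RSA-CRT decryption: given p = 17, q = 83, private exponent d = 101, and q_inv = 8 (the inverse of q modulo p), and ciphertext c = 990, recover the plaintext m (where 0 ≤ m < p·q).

d_p = d mod (p−1) = 101 mod 16 = 5; d_q = d mod (q−1) = 19.
m₁ = c^(d_p) mod p: c ≡ 4 (mod 17), and 4^5 mod 17 = 4.
m₂ = c^(d_q) mod q: c ≡ 77 (mod 83), and 77^19 mod 83 = 59.
h = q_inv·(m₁ − m₂) mod p = 8·(4 − 59) mod 17 = 2.
m = m₂ + h·q = 59 + 2·83 = 225.

225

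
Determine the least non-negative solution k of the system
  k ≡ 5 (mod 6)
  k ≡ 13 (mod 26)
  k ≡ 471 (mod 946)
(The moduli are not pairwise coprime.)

gcd(6, 26) = 2 and 2 | (13 − 5), so the pair is consistent; merging gives k ≡ 65 (mod 78), where 78 = lcm(6, 26).
gcd(78, 946) = 2 and 2 | (471 − 65), so the pair is consistent; merging gives k ≡ 13715 (mod 36894), where 36894 = lcm(78, 946).
The solution is unique modulo lcm(6, 26, 946) = 36894.

13715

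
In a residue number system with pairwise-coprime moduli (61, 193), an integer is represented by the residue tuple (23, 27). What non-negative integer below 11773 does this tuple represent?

Combine the congruences pairwise.
From x ≡ 23 (mod 61) write x = 23 + 61t. Substituting into x ≡ 27 (mod 193) gives 61t ≡ 4 (mod 193), and since 61⁻¹ ≡ 19 (mod 193), t ≡ 76. Hence x ≡ 23 + 61·76 = 4659 (mod 11773).

4659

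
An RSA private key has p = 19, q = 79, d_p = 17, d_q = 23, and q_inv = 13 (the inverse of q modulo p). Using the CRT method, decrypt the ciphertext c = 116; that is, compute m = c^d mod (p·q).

m₁ = c^(d_p) mod p: c ≡ 2 (mod 19), and 2^17 mod 19 = 10.
m₂ = c^(d_q) mod q: c ≡ 37 (mod 79), and 37^23 mod 79 = 75.
h = q_inv·(m₁ − m₂) mod p = 13·(10 − 75) mod 19 = 10.
m = m₂ + h·q = 75 + 10·79 = 865.

865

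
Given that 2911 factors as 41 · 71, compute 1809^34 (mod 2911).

Mod 41: 1809 ≡ 5; 5^34 ≡ 31 (mod 41).
Mod 71: 1809 ≡ 34; 34^34 ≡ 48 (mod 71).
Combine by CRT: x ≡ 31 (mod 41), x ≡ 48 (mod 71) ⇒ x ≡ 687 (mod 2911).

687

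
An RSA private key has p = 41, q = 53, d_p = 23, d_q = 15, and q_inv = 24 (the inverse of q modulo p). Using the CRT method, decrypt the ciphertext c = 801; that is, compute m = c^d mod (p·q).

m₁ = c^(d_p) mod p: c ≡ 22 (mod 41), and 22^23 mod 41 = 12.
m₂ = c^(d_q) mod q: c ≡ 6 (mod 53), and 6^15 mod 53 = 17.
h = q_inv·(m₁ − m₂) mod p = 24·(12 − 17) mod 41 = 3.
m = m₂ + h·q = 17 + 3·53 = 176.

176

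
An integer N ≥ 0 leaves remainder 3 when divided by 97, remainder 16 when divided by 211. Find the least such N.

13098

From N ≡ 3 (mod 97) write N = 3 + 97t. Substituting into N ≡ 16 (mod 211) gives 97t ≡ 13 (mod 211), and since 97⁻¹ ≡ 124 (mod 211), t ≡ 135. Hence N ≡ 3 + 97·135 = 13098 (mod 20467).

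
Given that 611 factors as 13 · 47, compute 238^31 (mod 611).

498

Mod 13: 238 ≡ 4; by Fermat, exponent reduces to 31 mod 12 = 7; 4^7 ≡ 4 (mod 13).
Mod 47: 238 ≡ 3; 3^31 ≡ 28 (mod 47).
Combine by CRT: x ≡ 4 (mod 13), x ≡ 28 (mod 47) ⇒ x ≡ 498 (mod 611).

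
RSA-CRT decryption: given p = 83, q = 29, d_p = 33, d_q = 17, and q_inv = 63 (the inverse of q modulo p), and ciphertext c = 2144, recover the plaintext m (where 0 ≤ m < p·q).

443

m₁ = c^(d_p) mod p: c ≡ 69 (mod 83), and 69^33 mod 83 = 28.
m₂ = c^(d_q) mod q: c ≡ 27 (mod 29), and 27^17 mod 29 = 8.
h = q_inv·(m₁ − m₂) mod p = 63·(28 − 8) mod 83 = 15.
m = m₂ + h·q = 8 + 15·29 = 443.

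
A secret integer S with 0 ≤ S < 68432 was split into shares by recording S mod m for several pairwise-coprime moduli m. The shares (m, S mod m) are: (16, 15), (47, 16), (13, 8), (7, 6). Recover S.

64735

The moduli are pairwise coprime; N = 16·47·13·7 = 68432.
N/16 = 4277; 4277 ≡ 5 (mod 16); 5·13 ≡ 1, so inverse 13.
N/47 = 1456; 1456 ≡ 46 (mod 47); 46·46 ≡ 1, so inverse 46.
N/13 = 5264; 5264 ≡ 12 (mod 13); 12·12 ≡ 1, so inverse 12.
N/7 = 9776; 9776 ≡ 4 (mod 7); 4·2 ≡ 1, so inverse 2.
S ≡ 15·4277·13 + 16·1456·46 + 8·5264·12 + 6·9776·2 = 2528287.
2528287 mod 68432 = 64735.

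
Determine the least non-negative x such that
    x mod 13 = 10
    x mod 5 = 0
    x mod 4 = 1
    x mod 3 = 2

The moduli are pairwise coprime; N = 13·5·4·3 = 780.
N/13 = 60; 60 ≡ 8 (mod 13); 8·5 ≡ 1, so inverse 5.
N/5 = 156; 156 ≡ 1 (mod 5), inverse 1.
N/4 = 195; 195 ≡ 3 (mod 4); 3·3 ≡ 1, so inverse 3.
N/3 = 260; 260 ≡ 2 (mod 3); 2·2 ≡ 1, so inverse 2.
x ≡ 10·60·5 + 0·156·1 + 1·195·3 + 2·260·2 = 4625.
4625 mod 780 = 725.

725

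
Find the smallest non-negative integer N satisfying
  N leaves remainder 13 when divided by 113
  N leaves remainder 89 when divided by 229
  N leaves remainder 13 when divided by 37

865480

From N ≡ 13 (mod 113) write N = 13 + 113t. Substituting into N ≡ 89 (mod 229) gives 113t ≡ 76 (mod 229), and since 113⁻¹ ≡ 152 (mod 229), t ≡ 102. Hence N ≡ 13 + 113·102 = 11539 (mod 25877).
From N ≡ 11539 (mod 25877) write N = 11539 + 25877t. Substituting into N ≡ 13 (mod 37) gives 25877t ≡ 18 (mod 37), and since 14⁻¹ ≡ 8 (mod 37), t ≡ 33. Hence N ≡ 11539 + 25877·33 = 865480 (mod 957449).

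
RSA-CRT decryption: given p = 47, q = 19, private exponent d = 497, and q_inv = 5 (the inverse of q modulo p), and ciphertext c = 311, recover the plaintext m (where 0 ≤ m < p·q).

11

d_p = d mod (p−1) = 497 mod 46 = 37; d_q = d mod (q−1) = 11.
m₁ = c^(d_p) mod p: c ≡ 29 (mod 47), and 29^37 mod 47 = 11.
m₂ = c^(d_q) mod q: c ≡ 7 (mod 19), and 7^11 mod 19 = 11.
h = q_inv·(m₁ − m₂) mod p = 5·(11 − 11) mod 47 = 0.
m = m₂ + h·q = 11 + 0·19 = 11.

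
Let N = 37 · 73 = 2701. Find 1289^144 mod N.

1

Mod 37: 1289 ≡ 31; since 36 | 144, by Fermat 31^144 ≡ 1 (mod 37).
Mod 73: 1289 ≡ 48; since 72 | 144, by Fermat 48^144 ≡ 1 (mod 73).
Combine by CRT: x ≡ 1 (mod 37), x ≡ 1 (mod 73) ⇒ x ≡ 1 (mod 2701).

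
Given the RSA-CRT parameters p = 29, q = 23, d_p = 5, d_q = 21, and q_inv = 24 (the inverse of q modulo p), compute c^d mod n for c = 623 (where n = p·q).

541

m₁ = c^(d_p) mod p: c ≡ 14 (mod 29), and 14^5 mod 29 = 19.
m₂ = c^(d_q) mod q: c ≡ 2 (mod 23), and 2^21 mod 23 = 12.
h = q_inv·(m₁ − m₂) mod p = 24·(19 − 12) mod 29 = 23.
m = m₂ + h·q = 12 + 23·23 = 541.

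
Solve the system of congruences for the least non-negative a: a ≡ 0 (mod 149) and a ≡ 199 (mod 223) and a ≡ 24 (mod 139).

4109420

Combine the congruences pairwise.
From a ≡ 0 (mod 149) write a = 0 + 149t. Substituting into a ≡ 199 (mod 223) gives 149t ≡ 199 (mod 223), and since 149⁻¹ ≡ 3 (mod 223), t ≡ 151. Hence a ≡ 0 + 149·151 = 22499 (mod 33227).
From a ≡ 22499 (mod 33227) write a = 22499 + 33227t. Substituting into a ≡ 24 (mod 139) gives 33227t ≡ 43 (mod 139), and since 6⁻¹ ≡ 116 (mod 139), t ≡ 123. Hence a ≡ 22499 + 33227·123 = 4109420 (mod 4618553).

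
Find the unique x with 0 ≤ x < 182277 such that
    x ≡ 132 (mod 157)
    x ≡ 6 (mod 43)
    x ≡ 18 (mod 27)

The moduli are pairwise coprime; N = 157·43·27 = 182277.
N/157 = 1161; 1161 ≡ 62 (mod 157); 62·38 ≡ 1, so inverse 38.
N/43 = 4239; 4239 ≡ 25 (mod 43); 25·31 ≡ 1, so inverse 31.
N/27 = 6751; 6751 ≡ 1 (mod 27), inverse 1.
x ≡ 132·1161·38 + 6·4239·31 + 18·6751·1 = 6733548.
6733548 mod 182277 = 171576.

171576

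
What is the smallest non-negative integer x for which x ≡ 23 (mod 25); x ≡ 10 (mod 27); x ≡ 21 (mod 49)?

The moduli are pairwise coprime; N = 25·27·49 = 33075.
N/25 = 1323; 1323 ≡ 23 (mod 25); 23·12 ≡ 1, so inverse 12.
N/27 = 1225; 1225 ≡ 10 (mod 27); 10·19 ≡ 1, so inverse 19.
N/49 = 675; 675 ≡ 38 (mod 49); 38·40 ≡ 1, so inverse 40.
x ≡ 23·1323·12 + 10·1225·19 + 21·675·40 = 1164898.
1164898 mod 33075 = 7273.

7273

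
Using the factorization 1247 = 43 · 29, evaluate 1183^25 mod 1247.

223

Mod 43: 1183 ≡ 22; 22^25 ≡ 8 (mod 43).
Mod 29: 1183 ≡ 23; 23^25 ≡ 20 (mod 29).
Combine by CRT: x ≡ 8 (mod 43), x ≡ 20 (mod 29) ⇒ x ≡ 223 (mod 1247).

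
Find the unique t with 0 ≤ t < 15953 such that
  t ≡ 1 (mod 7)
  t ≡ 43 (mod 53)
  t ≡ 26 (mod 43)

From t ≡ 1 (mod 7) write t = 1 + 7s. Substituting into t ≡ 43 (mod 53) gives 7s ≡ 42 (mod 53), and since 7⁻¹ ≡ 38 (mod 53), s ≡ 6. Hence t ≡ 1 + 7·6 = 43 (mod 371).
From t ≡ 43 (mod 371) write t = 43 + 371s. Substituting into t ≡ 26 (mod 43) gives 371s ≡ 26 (mod 43), and since 27⁻¹ ≡ 8 (mod 43), s ≡ 36. Hence t ≡ 43 + 371·36 = 13399 (mod 15953).

13399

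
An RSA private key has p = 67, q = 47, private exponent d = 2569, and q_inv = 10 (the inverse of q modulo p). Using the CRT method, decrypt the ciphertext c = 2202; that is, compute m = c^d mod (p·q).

1812

d_p = d mod (p−1) = 2569 mod 66 = 61; d_q = d mod (q−1) = 39.
m₁ = c^(d_p) mod p: c ≡ 58 (mod 67), and 58^61 mod 67 = 3.
m₂ = c^(d_q) mod q: c ≡ 40 (mod 47), and 40^39 mod 47 = 26.
h = q_inv·(m₁ − m₂) mod p = 10·(3 − 26) mod 67 = 38.
m = m₂ + h·q = 26 + 38·47 = 1812.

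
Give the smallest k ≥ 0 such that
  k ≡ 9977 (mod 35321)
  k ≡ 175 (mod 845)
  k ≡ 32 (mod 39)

Combine the congruences pairwise.
gcd(35321, 845) = 169 and 169 | (175 − 9977), so the pair is consistent; merging gives k ≡ 115940 (mod 176605), where 176605 = lcm(35321, 845).
gcd(176605, 39) = 13 and 13 | (32 − 115940), so the pair is consistent; merging gives k ≡ 115940 (mod 529815), where 529815 = lcm(176605, 39).
The solution is unique modulo lcm(35321, 845, 39) = 529815.

115940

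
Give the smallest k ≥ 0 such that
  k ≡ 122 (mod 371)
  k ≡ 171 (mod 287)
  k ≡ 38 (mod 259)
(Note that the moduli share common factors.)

Combine the congruences pairwise.
gcd(371, 287) = 7 and 7 | (171 − 122), so the pair is consistent; merging gives k ≡ 1606 (mod 15211), where 15211 = lcm(371, 287).
gcd(15211, 259) = 7 and 7 | (38 − 1606), so the pair is consistent; merging gives k ≡ 229771 (mod 562807), where 562807 = lcm(15211, 259).
The solution is unique modulo lcm(371, 287, 259) = 562807.

229771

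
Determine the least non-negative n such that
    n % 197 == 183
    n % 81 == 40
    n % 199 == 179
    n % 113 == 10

21052588

The moduli are pairwise coprime; M = 197·81·199·113 = 358825059.
M/197 = 1821447; 1821447 ≡ 182 (mod 197); 182·105 ≡ 1, so inverse 105.
M/81 = 4429939; 4429939 ≡ 49 (mod 81); 49·43 ≡ 1, so inverse 43.
M/199 = 1803141; 1803141 ≡ 2 (mod 199); 2·100 ≡ 1, so inverse 100.
M/113 = 3175443; 3175443 ≡ 30 (mod 113); 30·49 ≡ 1, so inverse 49.
n ≡ 183·1821447·105 + 40·4429939·43 + 179·1803141·100 + 10·3175443·49 = 76450790155.
76450790155 mod 358825059 = 21052588.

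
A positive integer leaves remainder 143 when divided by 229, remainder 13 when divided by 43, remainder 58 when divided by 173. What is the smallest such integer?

1517268

The moduli are pairwise coprime; N = 229·43·173 = 1703531.
N/229 = 7439; 7439 ≡ 111 (mod 229); 111·196 ≡ 1, so inverse 196.
N/43 = 39617; 39617 ≡ 14 (mod 43); 14·40 ≡ 1, so inverse 40.
N/173 = 9847; 9847 ≡ 159 (mod 173); 159·37 ≡ 1, so inverse 37.
t ≡ 143·7439·196 + 13·39617·40 + 58·9847·37 = 250232794.
250232794 mod 1703531 = 1517268.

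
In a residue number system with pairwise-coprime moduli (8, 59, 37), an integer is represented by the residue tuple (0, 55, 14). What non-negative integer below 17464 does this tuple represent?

7784

The moduli are pairwise coprime; N = 8·59·37 = 17464.
N/8 = 2183; 2183 ≡ 7 (mod 8); 7·7 ≡ 1, so inverse 7.
N/59 = 296; 296 ≡ 1 (mod 59), inverse 1.
N/37 = 472; 472 ≡ 28 (mod 37); 28·4 ≡ 1, so inverse 4.
x ≡ 0·2183·7 + 55·296·1 + 14·472·4 = 42712.
42712 mod 17464 = 7784.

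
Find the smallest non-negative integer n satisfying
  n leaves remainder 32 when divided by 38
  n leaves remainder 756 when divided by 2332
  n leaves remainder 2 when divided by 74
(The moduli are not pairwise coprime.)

1348652

gcd(38, 2332) = 2 and 2 | (756 − 32), so the pair is consistent; merging gives n ≡ 19412 (mod 44308), where 44308 = lcm(38, 2332).
gcd(44308, 74) = 2 and 2 | (2 − 19412), so the pair is consistent; merging gives n ≡ 1348652 (mod 1639396), where 1639396 = lcm(44308, 74).
The solution is unique modulo lcm(38, 2332, 74) = 1639396.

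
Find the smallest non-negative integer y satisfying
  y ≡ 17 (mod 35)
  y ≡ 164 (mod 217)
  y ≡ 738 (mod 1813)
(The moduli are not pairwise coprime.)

Combine the congruences pairwise.
gcd(35, 217) = 7 and 7 | (164 − 17), so the pair is consistent; merging gives y ≡ 1032 (mod 1085), where 1085 = lcm(35, 217).
gcd(1085, 1813) = 7 and 7 | (738 − 1032), so the pair is consistent; merging gives y ≡ 114957 (mod 281015), where 281015 = lcm(1085, 1813).
The solution is unique modulo lcm(35, 217, 1813) = 281015.

114957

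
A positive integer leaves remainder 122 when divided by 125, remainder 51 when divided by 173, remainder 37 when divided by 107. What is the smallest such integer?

The moduli are pairwise coprime; N = 125·173·107 = 2313875.
N/125 = 18511; 18511 ≡ 11 (mod 125); 11·91 ≡ 1, so inverse 91.
N/173 = 13375; 13375 ≡ 54 (mod 173); 54·157 ≡ 1, so inverse 157.
N/107 = 21625; 21625 ≡ 11 (mod 107); 11·39 ≡ 1, so inverse 39.
x ≡ 122·18511·91 + 51·13375·157 + 37·21625·39 = 343807622.
343807622 mod 2313875 = 1354122.

1354122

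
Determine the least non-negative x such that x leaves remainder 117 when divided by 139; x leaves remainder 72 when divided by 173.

13739

Combine the congruences pairwise.
From x ≡ 117 (mod 139) write x = 117 + 139t. Substituting into x ≡ 72 (mod 173) gives 139t ≡ 128 (mod 173), and since 139⁻¹ ≡ 117 (mod 173), t ≡ 98. Hence x ≡ 117 + 139·98 = 13739 (mod 24047).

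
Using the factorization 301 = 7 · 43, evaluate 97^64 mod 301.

183

Mod 7: 97 ≡ 6; by Fermat, exponent reduces to 64 mod 6 = 4; 6^4 ≡ 1 (mod 7).
Mod 43: 97 ≡ 11; by Fermat, exponent reduces to 64 mod 42 = 22; 11^22 ≡ 11 (mod 43).
Combine by CRT: x ≡ 1 (mod 7), x ≡ 11 (mod 43) ⇒ x ≡ 183 (mod 301).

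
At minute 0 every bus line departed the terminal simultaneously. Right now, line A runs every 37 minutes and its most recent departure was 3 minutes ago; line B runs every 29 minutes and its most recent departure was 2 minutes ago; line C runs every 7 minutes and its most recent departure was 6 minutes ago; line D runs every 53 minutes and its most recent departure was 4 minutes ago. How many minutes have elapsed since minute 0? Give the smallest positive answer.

182006

The moduli are pairwise coprime; N = 37·29·7·53 = 398083.
N/37 = 10759; 10759 ≡ 29 (mod 37); 29·23 ≡ 1, so inverse 23.
N/29 = 13727; 13727 ≡ 10 (mod 29); 10·3 ≡ 1, so inverse 3.
N/7 = 56869; 56869 ≡ 1 (mod 7), inverse 1.
N/53 = 7511; 7511 ≡ 38 (mod 53); 38·7 ≡ 1, so inverse 7.
t ≡ 3·10759·23 + 2·13727·3 + 6·56869·1 + 4·7511·7 = 1376255.
1376255 mod 398083 = 182006.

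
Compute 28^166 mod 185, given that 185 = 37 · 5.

Mod 37: 28 ≡ 28; by Fermat, exponent reduces to 166 mod 36 = 22; 28^22 ≡ 12 (mod 37).
Mod 5: 28 ≡ 3; by Fermat, exponent reduces to 166 mod 4 = 2; 3^2 ≡ 4 (mod 5).
Combine by CRT: x ≡ 12 (mod 37), x ≡ 4 (mod 5) ⇒ x ≡ 49 (mod 185).

49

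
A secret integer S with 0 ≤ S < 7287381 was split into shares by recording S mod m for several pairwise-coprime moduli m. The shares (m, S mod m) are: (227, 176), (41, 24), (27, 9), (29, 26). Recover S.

The moduli are pairwise coprime; N = 227·41·27·29 = 7287381.
N/227 = 32103; 32103 ≡ 96 (mod 227); 96·201 ≡ 1, so inverse 201.
N/41 = 177741; 177741 ≡ 6 (mod 41); 6·7 ≡ 1, so inverse 7.
N/27 = 269903; 269903 ≡ 11 (mod 27); 11·5 ≡ 1, so inverse 5.
N/29 = 251289; 251289 ≡ 4 (mod 29); 4·22 ≡ 1, so inverse 22.
S ≡ 176·32103·201 + 24·177741·7 + 9·269903·5 + 26·251289·22 = 1321419159.
1321419159 mod 7287381 = 2403198.

2403198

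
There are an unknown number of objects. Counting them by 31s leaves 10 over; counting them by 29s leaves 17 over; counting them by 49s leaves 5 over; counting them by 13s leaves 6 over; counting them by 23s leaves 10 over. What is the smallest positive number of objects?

From N ≡ 10 (mod 31) write N = 10 + 31t. Substituting into N ≡ 17 (mod 29) gives 31t ≡ 7 (mod 29), and since 2⁻¹ ≡ 15 (mod 29), t ≡ 18. Hence N ≡ 10 + 31·18 = 568 (mod 899).
From N ≡ 568 (mod 899) write N = 568 + 899t. Substituting into N ≡ 5 (mod 49) gives 899t ≡ 25 (mod 49), and since 17⁻¹ ≡ 26 (mod 49), t ≡ 13. Hence N ≡ 568 + 899·13 = 12255 (mod 44051).
From N ≡ 12255 (mod 44051) write N = 12255 + 44051t. Substituting into N ≡ 6 (mod 13) gives 44051t ≡ 10 (mod 13), and since 7⁻¹ ≡ 2 (mod 13), t ≡ 7. Hence N ≡ 12255 + 44051·7 = 320612 (mod 572663).
From N ≡ 320612 (mod 572663) write N = 320612 + 572663t. Substituting into N ≡ 10 (mod 23) gives 572663t ≡ 18 (mod 23), and since 9⁻¹ ≡ 18 (mod 23), t ≡ 2. Hence N ≡ 320612 + 572663·2 = 1465938 (mod 13171249).

1465938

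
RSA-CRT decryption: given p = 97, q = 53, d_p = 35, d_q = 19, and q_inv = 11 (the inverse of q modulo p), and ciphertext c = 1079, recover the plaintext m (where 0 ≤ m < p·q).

952

m₁ = c^(d_p) mod p: c ≡ 12 (mod 97), and 12^35 mod 97 = 79.
m₂ = c^(d_q) mod q: c ≡ 19 (mod 53), and 19^19 mod 53 = 51.
h = q_inv·(m₁ − m₂) mod p = 11·(79 − 51) mod 97 = 17.
m = m₂ + h·q = 51 + 17·53 = 952.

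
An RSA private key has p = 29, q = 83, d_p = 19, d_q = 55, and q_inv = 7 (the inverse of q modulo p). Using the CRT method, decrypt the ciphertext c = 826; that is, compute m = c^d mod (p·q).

1982

m₁ = c^(d_p) mod p: c ≡ 14 (mod 29), and 14^19 mod 29 = 10.
m₂ = c^(d_q) mod q: c ≡ 79 (mod 83), and 79^55 mod 83 = 73.
h = q_inv·(m₁ − m₂) mod p = 7·(10 − 73) mod 29 = 23.
m = m₂ + h·q = 73 + 23·83 = 1982.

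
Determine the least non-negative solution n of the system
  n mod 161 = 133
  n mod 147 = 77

gcd(161, 147) = 7 and 7 | (77 − 133), so the pair is consistent; merging gives n ≡ 2870 (mod 3381), where 3381 = lcm(161, 147).
The solution is unique modulo lcm(161, 147) = 3381.

2870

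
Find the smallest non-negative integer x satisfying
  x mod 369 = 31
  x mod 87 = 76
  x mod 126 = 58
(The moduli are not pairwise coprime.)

gcd(369, 87) = 3 and 3 | (76 − 31), so the pair is consistent; merging gives x ≡ 9994 (mod 10701), where 10701 = lcm(369, 87).
gcd(10701, 126) = 9 and 9 | (58 − 9994), so the pair is consistent; merging gives x ≡ 138406 (mod 149814), where 149814 = lcm(10701, 126).
The solution is unique modulo lcm(369, 87, 126) = 149814.

138406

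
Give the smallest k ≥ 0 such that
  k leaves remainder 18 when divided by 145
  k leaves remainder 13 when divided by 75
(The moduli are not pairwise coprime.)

gcd(145, 75) = 5 and 5 | (13 − 18), so the pair is consistent; merging gives k ≡ 163 (mod 2175), where 2175 = lcm(145, 75).
The solution is unique modulo lcm(145, 75) = 2175.

163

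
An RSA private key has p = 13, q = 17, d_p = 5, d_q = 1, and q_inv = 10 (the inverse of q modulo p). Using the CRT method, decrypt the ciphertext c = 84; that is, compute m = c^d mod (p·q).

67

m₁ = c^(d_p) mod p: c ≡ 6 (mod 13), and 6^5 mod 13 = 2.
m₂ = c^(d_q) mod q: c ≡ 16 (mod 17), and 16^1 mod 17 = 16.
h = q_inv·(m₁ − m₂) mod p = 10·(2 − 16) mod 13 = 3.
m = m₂ + h·q = 16 + 3·17 = 67.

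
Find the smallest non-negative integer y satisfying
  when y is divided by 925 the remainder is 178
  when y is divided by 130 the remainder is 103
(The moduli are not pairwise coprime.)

19603

Combine the congruences pairwise.
gcd(925, 130) = 5 and 5 | (103 − 178), so the pair is consistent; merging gives y ≡ 19603 (mod 24050), where 24050 = lcm(925, 130).
The solution is unique modulo lcm(925, 130) = 24050.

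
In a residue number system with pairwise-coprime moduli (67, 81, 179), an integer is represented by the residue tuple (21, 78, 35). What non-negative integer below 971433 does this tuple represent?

448251

The moduli are pairwise coprime; N = 67·81·179 = 971433.
N/67 = 14499; 14499 ≡ 27 (mod 67); 27·5 ≡ 1, so inverse 5.
N/81 = 11993; 11993 ≡ 5 (mod 81); 5·65 ≡ 1, so inverse 65.
N/179 = 5427; 5427 ≡ 57 (mod 179); 57·22 ≡ 1, so inverse 22.
x ≡ 21·14499·5 + 78·11993·65 + 35·5427·22 = 66505695.
66505695 mod 971433 = 448251.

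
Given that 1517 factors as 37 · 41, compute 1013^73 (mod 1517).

Mod 37: 1013 ≡ 14; by Fermat, exponent reduces to 73 mod 36 = 1; 14^1 ≡ 14 (mod 37).
Mod 41: 1013 ≡ 29; by Fermat, exponent reduces to 73 mod 40 = 33; 29^33 ≡ 13 (mod 41).
Combine by CRT: x ≡ 14 (mod 37), x ≡ 13 (mod 41) ⇒ x ≡ 1161 (mod 1517).

1161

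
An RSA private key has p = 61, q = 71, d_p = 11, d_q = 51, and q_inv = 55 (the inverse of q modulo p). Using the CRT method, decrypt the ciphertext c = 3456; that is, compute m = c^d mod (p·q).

m₁ = c^(d_p) mod p: c ≡ 40 (mod 61), and 40^11 mod 61 = 29.
m₂ = c^(d_q) mod q: c ≡ 48 (mod 71), and 48^51 mod 71 = 32.
h = q_inv·(m₁ − m₂) mod p = 55·(29 − 32) mod 61 = 18.
m = m₂ + h·q = 32 + 18·71 = 1310.

1310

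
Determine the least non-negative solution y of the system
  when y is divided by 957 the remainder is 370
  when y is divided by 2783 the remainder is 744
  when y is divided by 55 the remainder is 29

Combine the congruences pairwise.
gcd(957, 2783) = 11 and 11 | (744 − 370), so the pair is consistent; merging gives y ≡ 73102 (mod 242121), where 242121 = lcm(957, 2783).
gcd(242121, 55) = 11 and 11 | (29 − 73102), so the pair is consistent; merging gives y ≡ 557344 (mod 1210605), where 1210605 = lcm(242121, 55).
The solution is unique modulo lcm(957, 2783, 55) = 1210605.

557344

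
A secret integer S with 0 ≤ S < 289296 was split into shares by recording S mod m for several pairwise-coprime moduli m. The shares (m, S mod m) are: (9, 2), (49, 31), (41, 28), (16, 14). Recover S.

The moduli are pairwise coprime; N = 9·49·41·16 = 289296.
N/9 = 32144; 32144 ≡ 5 (mod 9); 5·2 ≡ 1, so inverse 2.
N/49 = 5904; 5904 ≡ 24 (mod 49); 24·47 ≡ 1, so inverse 47.
N/41 = 7056; 7056 ≡ 4 (mod 41); 4·31 ≡ 1, so inverse 31.
N/16 = 18081; 18081 ≡ 1 (mod 16), inverse 1.
S ≡ 2·32144·2 + 31·5904·47 + 28·7056·31 + 14·18081·1 = 15108446.
15108446 mod 289296 = 65054.

65054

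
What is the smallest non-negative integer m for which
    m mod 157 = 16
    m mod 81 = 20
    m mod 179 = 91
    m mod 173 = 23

222888206

From m ≡ 16 (mod 157) write m = 16 + 157t. Substituting into m ≡ 20 (mod 81) gives 157t ≡ 4 (mod 81), and since 76⁻¹ ≡ 16 (mod 81), t ≡ 64. Hence m ≡ 16 + 157·64 = 10064 (mod 12717).
From m ≡ 10064 (mod 12717) write m = 10064 + 12717t. Substituting into m ≡ 91 (mod 179) gives 12717t ≡ 51 (mod 179), and since 8⁻¹ ≡ 112 (mod 179), t ≡ 163. Hence m ≡ 10064 + 12717·163 = 2082935 (mod 2276343).
From m ≡ 2082935 (mod 2276343) write m = 2082935 + 2276343t. Substituting into m ≡ 23 (mod 173) gives 2276343t ≡ 8 (mod 173), and since 9⁻¹ ≡ 77 (mod 173), t ≡ 97. Hence m ≡ 2082935 + 2276343·97 = 222888206 (mod 393807339).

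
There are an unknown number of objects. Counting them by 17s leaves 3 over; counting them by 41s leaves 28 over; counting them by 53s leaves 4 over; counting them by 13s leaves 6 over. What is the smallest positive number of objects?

28359

The moduli are pairwise coprime; M = 17·41·53·13 = 480233.
M/17 = 28249; 28249 ≡ 12 (mod 17); 12·10 ≡ 1, so inverse 10.
M/41 = 11713; 11713 ≡ 28 (mod 41); 28·22 ≡ 1, so inverse 22.
M/53 = 9061; 9061 ≡ 51 (mod 53); 51·26 ≡ 1, so inverse 26.
M/13 = 36941; 36941 ≡ 8 (mod 13); 8·5 ≡ 1, so inverse 5.
N ≡ 3·28249·10 + 28·11713·22 + 4·9061·26 + 6·36941·5 = 10113252.
10113252 mod 480233 = 28359.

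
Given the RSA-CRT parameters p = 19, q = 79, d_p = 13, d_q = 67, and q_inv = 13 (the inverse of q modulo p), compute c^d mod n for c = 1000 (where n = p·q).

1361

m₁ = c^(d_p) mod p: c ≡ 12 (mod 19), and 12^13 mod 19 = 12.
m₂ = c^(d_q) mod q: c ≡ 52 (mod 79), and 52^67 mod 79 = 18.
h = q_inv·(m₁ − m₂) mod p = 13·(12 − 18) mod 19 = 17.
m = m₂ + h·q = 18 + 17·79 = 1361.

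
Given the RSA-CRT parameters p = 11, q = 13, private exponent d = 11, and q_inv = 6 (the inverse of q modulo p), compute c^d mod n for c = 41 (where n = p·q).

85

d_p = d mod (p−1) = 11 mod 10 = 1; d_q = d mod (q−1) = 11.
m₁ = c^(d_p) mod p: c ≡ 8 (mod 11), and 8^1 mod 11 = 8.
m₂ = c^(d_q) mod q: c ≡ 2 (mod 13), and 2^11 mod 13 = 7.
h = q_inv·(m₁ − m₂) mod p = 6·(8 − 7) mod 11 = 6.
m = m₂ + h·q = 7 + 6·13 = 85.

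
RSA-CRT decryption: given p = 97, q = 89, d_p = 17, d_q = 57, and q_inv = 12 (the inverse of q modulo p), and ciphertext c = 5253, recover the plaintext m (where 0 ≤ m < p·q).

m₁ = c^(d_p) mod p: c ≡ 15 (mod 97), and 15^17 mod 97 = 57.
m₂ = c^(d_q) mod q: c ≡ 2 (mod 89), and 2^57 mod 89 = 4.
h = q_inv·(m₁ − m₂) mod p = 12·(57 − 4) mod 97 = 54.
m = m₂ + h·q = 4 + 54·89 = 4810.

4810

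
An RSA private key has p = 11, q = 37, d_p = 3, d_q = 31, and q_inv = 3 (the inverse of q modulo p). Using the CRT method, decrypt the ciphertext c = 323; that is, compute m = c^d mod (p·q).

64

m₁ = c^(d_p) mod p: c ≡ 4 (mod 11), and 4^3 mod 11 = 9.
m₂ = c^(d_q) mod q: c ≡ 27 (mod 37), and 27^31 mod 37 = 27.
h = q_inv·(m₁ − m₂) mod p = 3·(9 − 27) mod 11 = 1.
m = m₂ + h·q = 27 + 1·37 = 64.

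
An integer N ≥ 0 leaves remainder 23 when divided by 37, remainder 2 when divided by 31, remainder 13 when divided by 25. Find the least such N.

21113

The moduli are pairwise coprime; M = 37·31·25 = 28675.
M/37 = 775; 775 ≡ 35 (mod 37); 35·18 ≡ 1, so inverse 18.
M/31 = 925; 925 ≡ 26 (mod 31); 26·6 ≡ 1, so inverse 6.
M/25 = 1147; 1147 ≡ 22 (mod 25); 22·8 ≡ 1, so inverse 8.
N ≡ 23·775·18 + 2·925·6 + 13·1147·8 = 451238.
451238 mod 28675 = 21113.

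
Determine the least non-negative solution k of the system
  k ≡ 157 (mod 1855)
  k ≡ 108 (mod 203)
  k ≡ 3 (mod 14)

Combine the congruences pairwise.
gcd(1855, 203) = 7 and 7 | (108 − 157), so the pair is consistent; merging gives k ≡ 37257 (mod 53795), where 53795 = lcm(1855, 203).
gcd(53795, 14) = 7 and 7 | (3 − 37257), so the pair is consistent; merging gives k ≡ 37257 (mod 107590), where 107590 = lcm(53795, 14).
The solution is unique modulo lcm(1855, 203, 14) = 107590.

37257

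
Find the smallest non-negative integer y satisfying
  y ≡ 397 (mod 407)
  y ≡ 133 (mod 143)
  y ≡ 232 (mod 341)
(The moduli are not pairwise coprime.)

68773

gcd(407, 143) = 11 and 11 | (133 − 397), so the pair is consistent; merging gives y ≡ 5281 (mod 5291), where 5291 = lcm(407, 143).
gcd(5291, 341) = 11 and 11 | (232 − 5281), so the pair is consistent; merging gives y ≡ 68773 (mod 164021), where 164021 = lcm(5291, 341).
The solution is unique modulo lcm(407, 143, 341) = 164021.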